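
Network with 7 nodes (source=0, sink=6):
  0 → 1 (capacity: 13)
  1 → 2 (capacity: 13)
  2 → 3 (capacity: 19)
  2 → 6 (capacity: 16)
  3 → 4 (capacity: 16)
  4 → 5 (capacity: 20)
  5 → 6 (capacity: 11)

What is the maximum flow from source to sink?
Maximum flow = 13

Max flow: 13

Flow assignment:
  0 → 1: 13/13
  1 → 2: 13/13
  2 → 6: 13/16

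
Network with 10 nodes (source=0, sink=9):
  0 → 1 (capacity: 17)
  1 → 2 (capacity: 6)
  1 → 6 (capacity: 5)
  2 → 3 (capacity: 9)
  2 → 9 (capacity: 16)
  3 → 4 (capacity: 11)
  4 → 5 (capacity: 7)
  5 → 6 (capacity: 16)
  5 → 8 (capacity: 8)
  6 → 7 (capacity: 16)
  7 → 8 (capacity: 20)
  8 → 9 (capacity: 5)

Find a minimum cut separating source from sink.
Min cut value = 11, edges: (1,2), (8,9)

Min cut value: 11
Partition: S = [0, 1, 3, 4, 5, 6, 7, 8], T = [2, 9]
Cut edges: (1,2), (8,9)

By max-flow min-cut theorem, max flow = min cut = 11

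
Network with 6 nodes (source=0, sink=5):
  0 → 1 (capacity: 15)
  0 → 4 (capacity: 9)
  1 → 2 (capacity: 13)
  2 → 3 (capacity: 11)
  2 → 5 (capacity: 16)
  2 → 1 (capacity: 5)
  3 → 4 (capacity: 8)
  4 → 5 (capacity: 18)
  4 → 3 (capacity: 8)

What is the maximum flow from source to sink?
Maximum flow = 22

Max flow: 22

Flow assignment:
  0 → 1: 13/15
  0 → 4: 9/9
  1 → 2: 13/13
  2 → 5: 13/16
  4 → 5: 9/18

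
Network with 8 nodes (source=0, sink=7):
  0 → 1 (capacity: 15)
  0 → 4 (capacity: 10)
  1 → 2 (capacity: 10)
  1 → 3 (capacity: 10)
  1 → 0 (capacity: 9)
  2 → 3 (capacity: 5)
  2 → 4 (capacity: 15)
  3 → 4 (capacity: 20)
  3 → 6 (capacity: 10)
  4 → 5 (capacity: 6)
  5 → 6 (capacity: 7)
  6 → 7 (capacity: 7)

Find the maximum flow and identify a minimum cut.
Max flow = 7, Min cut edges: (6,7)

Maximum flow: 7
Minimum cut: (6,7)
Partition: S = [0, 1, 2, 3, 4, 5, 6], T = [7]

Max-flow min-cut theorem verified: both equal 7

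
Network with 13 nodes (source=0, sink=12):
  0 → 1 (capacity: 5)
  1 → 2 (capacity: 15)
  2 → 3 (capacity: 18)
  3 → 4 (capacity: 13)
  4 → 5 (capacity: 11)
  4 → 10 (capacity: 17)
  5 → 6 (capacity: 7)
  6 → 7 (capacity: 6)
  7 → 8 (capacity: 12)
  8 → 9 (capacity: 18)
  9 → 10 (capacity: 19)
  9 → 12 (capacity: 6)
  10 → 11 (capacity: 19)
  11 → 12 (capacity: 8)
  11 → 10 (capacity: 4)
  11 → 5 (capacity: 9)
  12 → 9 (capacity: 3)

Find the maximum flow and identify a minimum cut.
Max flow = 5, Min cut edges: (0,1)

Maximum flow: 5
Minimum cut: (0,1)
Partition: S = [0], T = [1, 2, 3, 4, 5, 6, 7, 8, 9, 10, 11, 12]

Max-flow min-cut theorem verified: both equal 5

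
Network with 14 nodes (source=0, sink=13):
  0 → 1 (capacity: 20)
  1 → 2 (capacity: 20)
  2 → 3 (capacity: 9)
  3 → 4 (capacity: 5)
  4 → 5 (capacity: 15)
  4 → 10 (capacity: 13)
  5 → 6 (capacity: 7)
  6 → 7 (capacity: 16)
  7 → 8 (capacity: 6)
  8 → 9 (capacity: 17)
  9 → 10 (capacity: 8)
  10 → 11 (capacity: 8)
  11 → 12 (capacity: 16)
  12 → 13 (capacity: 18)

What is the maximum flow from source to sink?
Maximum flow = 5

Max flow: 5

Flow assignment:
  0 → 1: 5/20
  1 → 2: 5/20
  2 → 3: 5/9
  3 → 4: 5/5
  4 → 10: 5/13
  10 → 11: 5/8
  11 → 12: 5/16
  12 → 13: 5/18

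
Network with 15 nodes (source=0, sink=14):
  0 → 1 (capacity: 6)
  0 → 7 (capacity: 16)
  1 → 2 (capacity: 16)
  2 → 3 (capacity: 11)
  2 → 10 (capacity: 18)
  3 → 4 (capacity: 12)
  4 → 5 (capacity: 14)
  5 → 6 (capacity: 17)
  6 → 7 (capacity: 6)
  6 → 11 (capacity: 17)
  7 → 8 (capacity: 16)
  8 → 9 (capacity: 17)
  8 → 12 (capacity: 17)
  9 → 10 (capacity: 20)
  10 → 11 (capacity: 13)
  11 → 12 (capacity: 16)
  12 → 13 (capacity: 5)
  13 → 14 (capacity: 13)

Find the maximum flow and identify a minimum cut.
Max flow = 5, Min cut edges: (12,13)

Maximum flow: 5
Minimum cut: (12,13)
Partition: S = [0, 1, 2, 3, 4, 5, 6, 7, 8, 9, 10, 11, 12], T = [13, 14]

Max-flow min-cut theorem verified: both equal 5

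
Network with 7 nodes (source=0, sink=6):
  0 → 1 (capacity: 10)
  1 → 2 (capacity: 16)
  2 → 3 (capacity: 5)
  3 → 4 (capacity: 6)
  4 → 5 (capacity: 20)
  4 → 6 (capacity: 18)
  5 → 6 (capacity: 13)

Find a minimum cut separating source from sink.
Min cut value = 5, edges: (2,3)

Min cut value: 5
Partition: S = [0, 1, 2], T = [3, 4, 5, 6]
Cut edges: (2,3)

By max-flow min-cut theorem, max flow = min cut = 5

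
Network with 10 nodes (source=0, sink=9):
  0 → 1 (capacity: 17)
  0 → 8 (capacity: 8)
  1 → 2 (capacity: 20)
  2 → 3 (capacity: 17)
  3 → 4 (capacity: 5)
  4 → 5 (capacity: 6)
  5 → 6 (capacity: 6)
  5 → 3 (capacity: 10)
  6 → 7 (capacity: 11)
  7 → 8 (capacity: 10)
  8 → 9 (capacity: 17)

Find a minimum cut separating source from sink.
Min cut value = 13, edges: (0,8), (3,4)

Min cut value: 13
Partition: S = [0, 1, 2, 3], T = [4, 5, 6, 7, 8, 9]
Cut edges: (0,8), (3,4)

By max-flow min-cut theorem, max flow = min cut = 13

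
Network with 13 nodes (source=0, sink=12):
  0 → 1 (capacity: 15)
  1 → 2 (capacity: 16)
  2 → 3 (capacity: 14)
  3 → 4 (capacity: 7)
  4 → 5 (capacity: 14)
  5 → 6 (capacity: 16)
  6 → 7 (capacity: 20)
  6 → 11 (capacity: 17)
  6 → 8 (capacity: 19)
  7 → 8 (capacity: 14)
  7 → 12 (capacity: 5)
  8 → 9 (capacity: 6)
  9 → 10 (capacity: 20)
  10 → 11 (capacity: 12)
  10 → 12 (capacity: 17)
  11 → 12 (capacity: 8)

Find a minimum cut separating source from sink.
Min cut value = 7, edges: (3,4)

Min cut value: 7
Partition: S = [0, 1, 2, 3], T = [4, 5, 6, 7, 8, 9, 10, 11, 12]
Cut edges: (3,4)

By max-flow min-cut theorem, max flow = min cut = 7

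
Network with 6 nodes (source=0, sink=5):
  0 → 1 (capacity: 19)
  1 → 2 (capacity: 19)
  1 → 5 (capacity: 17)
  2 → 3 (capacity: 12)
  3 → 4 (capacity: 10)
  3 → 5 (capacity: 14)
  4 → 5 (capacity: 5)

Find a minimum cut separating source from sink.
Min cut value = 19, edges: (0,1)

Min cut value: 19
Partition: S = [0], T = [1, 2, 3, 4, 5]
Cut edges: (0,1)

By max-flow min-cut theorem, max flow = min cut = 19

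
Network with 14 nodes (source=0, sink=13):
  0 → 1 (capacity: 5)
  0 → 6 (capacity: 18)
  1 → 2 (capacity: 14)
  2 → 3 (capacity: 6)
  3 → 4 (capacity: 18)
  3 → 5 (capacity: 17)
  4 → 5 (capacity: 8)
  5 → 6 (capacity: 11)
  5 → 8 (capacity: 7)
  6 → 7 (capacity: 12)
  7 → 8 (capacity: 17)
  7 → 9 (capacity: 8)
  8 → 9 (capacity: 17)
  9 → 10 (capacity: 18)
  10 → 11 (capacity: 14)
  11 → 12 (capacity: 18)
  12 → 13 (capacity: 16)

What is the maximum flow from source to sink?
Maximum flow = 14

Max flow: 14

Flow assignment:
  0 → 1: 5/5
  0 → 6: 9/18
  1 → 2: 5/14
  2 → 3: 5/6
  3 → 5: 5/17
  5 → 8: 5/7
  6 → 7: 9/12
  7 → 8: 4/17
  7 → 9: 5/8
  8 → 9: 9/17
  9 → 10: 14/18
  10 → 11: 14/14
  11 → 12: 14/18
  12 → 13: 14/16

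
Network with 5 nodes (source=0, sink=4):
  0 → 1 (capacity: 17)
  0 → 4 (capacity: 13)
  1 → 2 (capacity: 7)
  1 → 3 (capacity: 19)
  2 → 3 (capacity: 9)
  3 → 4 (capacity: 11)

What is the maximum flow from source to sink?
Maximum flow = 24

Max flow: 24

Flow assignment:
  0 → 1: 11/17
  0 → 4: 13/13
  1 → 3: 11/19
  3 → 4: 11/11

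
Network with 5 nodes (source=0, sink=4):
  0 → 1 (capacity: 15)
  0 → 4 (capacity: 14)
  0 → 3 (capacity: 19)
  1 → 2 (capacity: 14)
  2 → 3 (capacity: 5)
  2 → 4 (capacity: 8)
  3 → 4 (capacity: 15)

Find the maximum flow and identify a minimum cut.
Max flow = 37, Min cut edges: (0,4), (2,4), (3,4)

Maximum flow: 37
Minimum cut: (0,4), (2,4), (3,4)
Partition: S = [0, 1, 2, 3], T = [4]

Max-flow min-cut theorem verified: both equal 37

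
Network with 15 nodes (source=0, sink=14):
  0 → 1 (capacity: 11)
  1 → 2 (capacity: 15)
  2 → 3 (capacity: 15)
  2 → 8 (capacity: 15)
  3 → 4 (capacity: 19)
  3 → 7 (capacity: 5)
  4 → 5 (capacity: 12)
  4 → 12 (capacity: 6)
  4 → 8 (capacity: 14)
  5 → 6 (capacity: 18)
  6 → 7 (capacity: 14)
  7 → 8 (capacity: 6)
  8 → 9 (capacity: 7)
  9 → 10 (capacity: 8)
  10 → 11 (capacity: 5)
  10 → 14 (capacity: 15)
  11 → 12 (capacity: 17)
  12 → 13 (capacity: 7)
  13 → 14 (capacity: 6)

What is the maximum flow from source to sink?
Maximum flow = 11

Max flow: 11

Flow assignment:
  0 → 1: 11/11
  1 → 2: 11/15
  2 → 3: 4/15
  2 → 8: 7/15
  3 → 4: 4/19
  4 → 12: 4/6
  8 → 9: 7/7
  9 → 10: 7/8
  10 → 14: 7/15
  12 → 13: 4/7
  13 → 14: 4/6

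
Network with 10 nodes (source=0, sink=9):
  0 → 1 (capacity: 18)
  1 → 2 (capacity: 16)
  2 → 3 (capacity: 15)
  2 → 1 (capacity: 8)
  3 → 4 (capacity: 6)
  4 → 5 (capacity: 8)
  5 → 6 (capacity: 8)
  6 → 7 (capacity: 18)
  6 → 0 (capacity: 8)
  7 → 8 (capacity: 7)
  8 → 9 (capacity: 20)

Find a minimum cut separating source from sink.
Min cut value = 6, edges: (3,4)

Min cut value: 6
Partition: S = [0, 1, 2, 3], T = [4, 5, 6, 7, 8, 9]
Cut edges: (3,4)

By max-flow min-cut theorem, max flow = min cut = 6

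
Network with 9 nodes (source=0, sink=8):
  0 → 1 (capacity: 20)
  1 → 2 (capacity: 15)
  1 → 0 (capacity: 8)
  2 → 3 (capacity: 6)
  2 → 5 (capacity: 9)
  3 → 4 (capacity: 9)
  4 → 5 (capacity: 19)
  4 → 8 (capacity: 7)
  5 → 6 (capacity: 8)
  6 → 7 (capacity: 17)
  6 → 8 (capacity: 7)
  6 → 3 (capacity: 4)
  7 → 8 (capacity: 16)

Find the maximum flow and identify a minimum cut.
Max flow = 14, Min cut edges: (2,3), (5,6)

Maximum flow: 14
Minimum cut: (2,3), (5,6)
Partition: S = [0, 1, 2, 5], T = [3, 4, 6, 7, 8]

Max-flow min-cut theorem verified: both equal 14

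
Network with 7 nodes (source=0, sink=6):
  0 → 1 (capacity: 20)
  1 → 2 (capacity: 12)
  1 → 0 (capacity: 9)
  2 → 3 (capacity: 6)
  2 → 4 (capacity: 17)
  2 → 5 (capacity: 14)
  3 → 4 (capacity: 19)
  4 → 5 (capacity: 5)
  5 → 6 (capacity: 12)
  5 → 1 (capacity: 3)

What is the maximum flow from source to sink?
Maximum flow = 12

Max flow: 12

Flow assignment:
  0 → 1: 12/20
  1 → 2: 12/12
  2 → 5: 12/14
  5 → 6: 12/12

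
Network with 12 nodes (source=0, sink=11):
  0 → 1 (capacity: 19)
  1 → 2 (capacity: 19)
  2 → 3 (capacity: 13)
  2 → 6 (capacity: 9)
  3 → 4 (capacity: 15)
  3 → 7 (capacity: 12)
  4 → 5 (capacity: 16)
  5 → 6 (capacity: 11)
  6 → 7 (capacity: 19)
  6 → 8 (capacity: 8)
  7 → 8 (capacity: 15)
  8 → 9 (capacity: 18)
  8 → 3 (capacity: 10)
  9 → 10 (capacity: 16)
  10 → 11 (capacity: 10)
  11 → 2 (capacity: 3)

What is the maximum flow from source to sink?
Maximum flow = 10

Max flow: 10

Flow assignment:
  0 → 1: 10/19
  1 → 2: 10/19
  2 → 3: 1/13
  2 → 6: 9/9
  3 → 7: 9/12
  6 → 7: 1/19
  6 → 8: 8/8
  7 → 8: 10/15
  8 → 9: 10/18
  8 → 3: 8/10
  9 → 10: 10/16
  10 → 11: 10/10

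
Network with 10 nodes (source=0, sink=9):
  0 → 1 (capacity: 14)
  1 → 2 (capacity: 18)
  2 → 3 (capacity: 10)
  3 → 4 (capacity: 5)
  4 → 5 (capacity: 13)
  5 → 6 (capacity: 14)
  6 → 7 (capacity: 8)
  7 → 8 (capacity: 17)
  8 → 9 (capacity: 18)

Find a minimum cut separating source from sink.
Min cut value = 5, edges: (3,4)

Min cut value: 5
Partition: S = [0, 1, 2, 3], T = [4, 5, 6, 7, 8, 9]
Cut edges: (3,4)

By max-flow min-cut theorem, max flow = min cut = 5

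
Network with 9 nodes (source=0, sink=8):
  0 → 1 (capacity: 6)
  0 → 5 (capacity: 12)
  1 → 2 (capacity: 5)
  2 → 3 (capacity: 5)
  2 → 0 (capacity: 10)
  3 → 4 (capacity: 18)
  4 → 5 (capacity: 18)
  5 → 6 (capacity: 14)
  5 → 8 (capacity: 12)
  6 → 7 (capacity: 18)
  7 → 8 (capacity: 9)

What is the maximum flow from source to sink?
Maximum flow = 17

Max flow: 17

Flow assignment:
  0 → 1: 5/6
  0 → 5: 12/12
  1 → 2: 5/5
  2 → 3: 5/5
  3 → 4: 5/18
  4 → 5: 5/18
  5 → 6: 5/14
  5 → 8: 12/12
  6 → 7: 5/18
  7 → 8: 5/9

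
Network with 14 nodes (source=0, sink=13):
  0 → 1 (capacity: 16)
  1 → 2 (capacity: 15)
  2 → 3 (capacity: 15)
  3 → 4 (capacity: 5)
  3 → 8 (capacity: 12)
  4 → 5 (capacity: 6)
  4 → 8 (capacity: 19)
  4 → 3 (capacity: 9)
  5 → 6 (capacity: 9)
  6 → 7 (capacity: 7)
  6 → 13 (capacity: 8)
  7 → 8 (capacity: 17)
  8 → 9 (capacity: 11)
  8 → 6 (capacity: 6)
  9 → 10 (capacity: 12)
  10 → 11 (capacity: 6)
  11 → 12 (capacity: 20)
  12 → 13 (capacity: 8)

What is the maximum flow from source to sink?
Maximum flow = 14

Max flow: 14

Flow assignment:
  0 → 1: 14/16
  1 → 2: 14/15
  2 → 3: 14/15
  3 → 4: 5/5
  3 → 8: 9/12
  4 → 5: 2/6
  4 → 8: 3/19
  5 → 6: 2/9
  6 → 13: 8/8
  8 → 9: 6/11
  8 → 6: 6/6
  9 → 10: 6/12
  10 → 11: 6/6
  11 → 12: 6/20
  12 → 13: 6/8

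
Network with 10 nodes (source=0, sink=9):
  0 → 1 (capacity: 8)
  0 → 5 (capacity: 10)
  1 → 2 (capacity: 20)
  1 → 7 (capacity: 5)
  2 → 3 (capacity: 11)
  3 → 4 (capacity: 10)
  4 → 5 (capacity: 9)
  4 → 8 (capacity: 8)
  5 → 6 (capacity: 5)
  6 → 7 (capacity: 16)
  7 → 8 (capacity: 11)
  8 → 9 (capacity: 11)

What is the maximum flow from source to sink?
Maximum flow = 11

Max flow: 11

Flow assignment:
  0 → 1: 8/8
  0 → 5: 3/10
  1 → 2: 3/20
  1 → 7: 5/5
  2 → 3: 3/11
  3 → 4: 3/10
  4 → 5: 2/9
  4 → 8: 1/8
  5 → 6: 5/5
  6 → 7: 5/16
  7 → 8: 10/11
  8 → 9: 11/11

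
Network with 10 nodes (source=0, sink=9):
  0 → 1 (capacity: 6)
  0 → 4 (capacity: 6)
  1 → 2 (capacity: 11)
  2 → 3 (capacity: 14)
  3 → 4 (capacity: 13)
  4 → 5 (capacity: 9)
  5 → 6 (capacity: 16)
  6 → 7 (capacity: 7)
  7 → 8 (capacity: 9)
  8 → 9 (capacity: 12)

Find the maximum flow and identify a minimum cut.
Max flow = 7, Min cut edges: (6,7)

Maximum flow: 7
Minimum cut: (6,7)
Partition: S = [0, 1, 2, 3, 4, 5, 6], T = [7, 8, 9]

Max-flow min-cut theorem verified: both equal 7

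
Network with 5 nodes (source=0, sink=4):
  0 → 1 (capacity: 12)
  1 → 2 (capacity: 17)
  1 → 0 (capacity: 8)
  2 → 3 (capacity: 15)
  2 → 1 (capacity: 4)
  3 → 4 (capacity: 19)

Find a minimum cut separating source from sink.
Min cut value = 12, edges: (0,1)

Min cut value: 12
Partition: S = [0], T = [1, 2, 3, 4]
Cut edges: (0,1)

By max-flow min-cut theorem, max flow = min cut = 12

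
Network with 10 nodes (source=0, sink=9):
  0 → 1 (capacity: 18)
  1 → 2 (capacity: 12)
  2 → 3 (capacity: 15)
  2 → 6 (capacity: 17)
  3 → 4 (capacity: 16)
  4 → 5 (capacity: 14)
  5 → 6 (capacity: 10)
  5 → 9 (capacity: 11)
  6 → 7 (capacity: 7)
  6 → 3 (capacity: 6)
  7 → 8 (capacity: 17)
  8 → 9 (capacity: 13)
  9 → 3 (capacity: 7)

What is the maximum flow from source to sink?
Maximum flow = 12

Max flow: 12

Flow assignment:
  0 → 1: 12/18
  1 → 2: 12/12
  2 → 3: 11/15
  2 → 6: 1/17
  3 → 4: 11/16
  4 → 5: 11/14
  5 → 9: 11/11
  6 → 7: 1/7
  7 → 8: 1/17
  8 → 9: 1/13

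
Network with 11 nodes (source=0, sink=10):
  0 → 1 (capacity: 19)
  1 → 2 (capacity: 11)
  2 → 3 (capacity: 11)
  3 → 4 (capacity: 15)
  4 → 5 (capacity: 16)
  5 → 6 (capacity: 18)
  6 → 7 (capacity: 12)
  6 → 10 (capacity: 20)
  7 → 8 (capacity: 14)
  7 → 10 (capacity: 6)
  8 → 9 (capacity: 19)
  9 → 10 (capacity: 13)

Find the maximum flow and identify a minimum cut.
Max flow = 11, Min cut edges: (2,3)

Maximum flow: 11
Minimum cut: (2,3)
Partition: S = [0, 1, 2], T = [3, 4, 5, 6, 7, 8, 9, 10]

Max-flow min-cut theorem verified: both equal 11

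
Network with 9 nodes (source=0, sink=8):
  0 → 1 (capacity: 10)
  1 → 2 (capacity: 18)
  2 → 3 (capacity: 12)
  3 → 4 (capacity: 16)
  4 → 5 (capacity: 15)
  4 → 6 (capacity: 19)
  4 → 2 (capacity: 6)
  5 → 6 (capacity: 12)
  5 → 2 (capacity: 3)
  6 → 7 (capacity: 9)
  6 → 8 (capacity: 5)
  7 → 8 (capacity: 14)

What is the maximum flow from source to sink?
Maximum flow = 10

Max flow: 10

Flow assignment:
  0 → 1: 10/10
  1 → 2: 10/18
  2 → 3: 10/12
  3 → 4: 10/16
  4 → 6: 10/19
  6 → 7: 5/9
  6 → 8: 5/5
  7 → 8: 5/14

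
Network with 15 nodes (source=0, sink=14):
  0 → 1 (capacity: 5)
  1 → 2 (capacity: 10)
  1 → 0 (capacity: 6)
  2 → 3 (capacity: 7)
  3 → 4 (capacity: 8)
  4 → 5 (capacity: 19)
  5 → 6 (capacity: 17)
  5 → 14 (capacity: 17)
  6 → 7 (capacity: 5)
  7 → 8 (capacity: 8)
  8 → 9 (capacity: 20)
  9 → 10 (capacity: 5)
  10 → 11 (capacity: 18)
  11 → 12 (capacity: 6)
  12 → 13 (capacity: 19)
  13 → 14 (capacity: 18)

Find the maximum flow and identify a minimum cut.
Max flow = 5, Min cut edges: (0,1)

Maximum flow: 5
Minimum cut: (0,1)
Partition: S = [0], T = [1, 2, 3, 4, 5, 6, 7, 8, 9, 10, 11, 12, 13, 14]

Max-flow min-cut theorem verified: both equal 5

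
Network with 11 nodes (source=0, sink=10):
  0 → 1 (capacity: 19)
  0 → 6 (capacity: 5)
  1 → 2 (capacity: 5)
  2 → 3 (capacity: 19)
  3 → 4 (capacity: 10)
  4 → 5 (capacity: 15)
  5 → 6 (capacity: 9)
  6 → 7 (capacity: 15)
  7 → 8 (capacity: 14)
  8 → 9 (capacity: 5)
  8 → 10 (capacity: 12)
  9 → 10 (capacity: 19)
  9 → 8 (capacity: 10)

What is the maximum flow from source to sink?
Maximum flow = 10

Max flow: 10

Flow assignment:
  0 → 1: 5/19
  0 → 6: 5/5
  1 → 2: 5/5
  2 → 3: 5/19
  3 → 4: 5/10
  4 → 5: 5/15
  5 → 6: 5/9
  6 → 7: 10/15
  7 → 8: 10/14
  8 → 10: 10/12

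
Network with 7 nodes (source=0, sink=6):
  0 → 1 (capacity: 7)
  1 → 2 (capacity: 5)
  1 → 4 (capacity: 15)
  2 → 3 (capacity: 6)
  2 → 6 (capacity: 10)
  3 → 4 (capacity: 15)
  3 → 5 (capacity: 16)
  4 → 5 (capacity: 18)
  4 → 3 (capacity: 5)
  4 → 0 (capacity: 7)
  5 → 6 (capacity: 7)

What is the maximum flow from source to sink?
Maximum flow = 7

Max flow: 7

Flow assignment:
  0 → 1: 7/7
  1 → 2: 5/5
  1 → 4: 2/15
  2 → 6: 5/10
  4 → 5: 2/18
  5 → 6: 2/7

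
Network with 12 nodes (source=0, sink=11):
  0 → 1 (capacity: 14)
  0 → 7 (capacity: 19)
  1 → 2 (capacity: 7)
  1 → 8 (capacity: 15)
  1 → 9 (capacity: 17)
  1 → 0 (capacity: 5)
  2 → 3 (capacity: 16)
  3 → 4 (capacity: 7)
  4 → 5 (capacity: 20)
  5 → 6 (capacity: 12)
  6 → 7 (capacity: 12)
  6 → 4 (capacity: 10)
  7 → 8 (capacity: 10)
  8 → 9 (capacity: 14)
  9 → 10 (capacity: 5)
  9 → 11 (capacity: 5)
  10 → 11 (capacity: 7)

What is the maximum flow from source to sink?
Maximum flow = 10

Max flow: 10

Flow assignment:
  0 → 7: 10/19
  7 → 8: 10/10
  8 → 9: 10/14
  9 → 10: 5/5
  9 → 11: 5/5
  10 → 11: 5/7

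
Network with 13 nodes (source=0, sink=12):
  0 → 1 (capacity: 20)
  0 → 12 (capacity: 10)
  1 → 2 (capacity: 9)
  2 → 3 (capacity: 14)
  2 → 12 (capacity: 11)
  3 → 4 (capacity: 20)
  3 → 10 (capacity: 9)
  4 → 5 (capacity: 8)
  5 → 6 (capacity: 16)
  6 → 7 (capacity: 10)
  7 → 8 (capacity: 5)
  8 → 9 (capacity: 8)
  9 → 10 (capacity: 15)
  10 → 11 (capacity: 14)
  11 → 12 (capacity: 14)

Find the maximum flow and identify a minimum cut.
Max flow = 19, Min cut edges: (0,12), (1,2)

Maximum flow: 19
Minimum cut: (0,12), (1,2)
Partition: S = [0, 1], T = [2, 3, 4, 5, 6, 7, 8, 9, 10, 11, 12]

Max-flow min-cut theorem verified: both equal 19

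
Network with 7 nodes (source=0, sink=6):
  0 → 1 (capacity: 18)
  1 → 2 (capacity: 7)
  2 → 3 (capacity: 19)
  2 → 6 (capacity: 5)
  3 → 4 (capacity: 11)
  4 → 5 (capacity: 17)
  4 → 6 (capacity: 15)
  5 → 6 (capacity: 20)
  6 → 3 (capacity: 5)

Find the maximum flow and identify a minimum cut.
Max flow = 7, Min cut edges: (1,2)

Maximum flow: 7
Minimum cut: (1,2)
Partition: S = [0, 1], T = [2, 3, 4, 5, 6]

Max-flow min-cut theorem verified: both equal 7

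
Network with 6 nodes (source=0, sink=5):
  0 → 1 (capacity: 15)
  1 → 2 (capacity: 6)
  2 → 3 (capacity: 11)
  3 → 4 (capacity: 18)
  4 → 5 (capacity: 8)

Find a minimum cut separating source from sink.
Min cut value = 6, edges: (1,2)

Min cut value: 6
Partition: S = [0, 1], T = [2, 3, 4, 5]
Cut edges: (1,2)

By max-flow min-cut theorem, max flow = min cut = 6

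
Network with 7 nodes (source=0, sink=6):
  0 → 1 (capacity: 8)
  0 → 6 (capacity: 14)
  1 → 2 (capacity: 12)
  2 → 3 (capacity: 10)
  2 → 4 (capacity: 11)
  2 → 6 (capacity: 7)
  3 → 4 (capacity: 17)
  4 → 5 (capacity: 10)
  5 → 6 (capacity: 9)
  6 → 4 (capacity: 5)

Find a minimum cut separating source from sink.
Min cut value = 22, edges: (0,1), (0,6)

Min cut value: 22
Partition: S = [0], T = [1, 2, 3, 4, 5, 6]
Cut edges: (0,1), (0,6)

By max-flow min-cut theorem, max flow = min cut = 22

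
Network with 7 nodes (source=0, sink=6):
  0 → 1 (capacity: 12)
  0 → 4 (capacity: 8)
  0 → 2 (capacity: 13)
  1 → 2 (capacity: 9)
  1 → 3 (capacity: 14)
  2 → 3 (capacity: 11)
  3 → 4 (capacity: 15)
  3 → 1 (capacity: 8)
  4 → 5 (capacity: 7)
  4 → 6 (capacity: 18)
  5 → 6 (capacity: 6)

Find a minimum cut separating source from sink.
Min cut value = 23, edges: (0,4), (3,4)

Min cut value: 23
Partition: S = [0, 1, 2, 3], T = [4, 5, 6]
Cut edges: (0,4), (3,4)

By max-flow min-cut theorem, max flow = min cut = 23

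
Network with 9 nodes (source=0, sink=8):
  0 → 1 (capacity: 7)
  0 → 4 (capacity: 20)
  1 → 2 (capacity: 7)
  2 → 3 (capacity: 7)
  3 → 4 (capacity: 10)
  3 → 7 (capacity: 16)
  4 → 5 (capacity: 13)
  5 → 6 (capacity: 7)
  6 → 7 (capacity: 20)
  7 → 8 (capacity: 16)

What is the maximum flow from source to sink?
Maximum flow = 14

Max flow: 14

Flow assignment:
  0 → 1: 7/7
  0 → 4: 7/20
  1 → 2: 7/7
  2 → 3: 7/7
  3 → 7: 7/16
  4 → 5: 7/13
  5 → 6: 7/7
  6 → 7: 7/20
  7 → 8: 14/16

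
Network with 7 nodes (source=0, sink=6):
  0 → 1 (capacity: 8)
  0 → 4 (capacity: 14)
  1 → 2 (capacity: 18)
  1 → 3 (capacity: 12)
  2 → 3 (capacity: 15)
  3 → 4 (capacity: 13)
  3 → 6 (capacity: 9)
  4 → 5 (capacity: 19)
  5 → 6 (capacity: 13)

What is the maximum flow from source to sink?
Maximum flow = 21

Max flow: 21

Flow assignment:
  0 → 1: 8/8
  0 → 4: 13/14
  1 → 3: 8/12
  3 → 6: 8/9
  4 → 5: 13/19
  5 → 6: 13/13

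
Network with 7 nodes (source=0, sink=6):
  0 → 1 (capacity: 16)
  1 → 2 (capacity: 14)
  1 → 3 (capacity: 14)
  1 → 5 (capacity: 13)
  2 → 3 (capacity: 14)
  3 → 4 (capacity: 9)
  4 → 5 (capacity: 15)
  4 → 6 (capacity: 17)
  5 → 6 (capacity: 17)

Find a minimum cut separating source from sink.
Min cut value = 16, edges: (0,1)

Min cut value: 16
Partition: S = [0], T = [1, 2, 3, 4, 5, 6]
Cut edges: (0,1)

By max-flow min-cut theorem, max flow = min cut = 16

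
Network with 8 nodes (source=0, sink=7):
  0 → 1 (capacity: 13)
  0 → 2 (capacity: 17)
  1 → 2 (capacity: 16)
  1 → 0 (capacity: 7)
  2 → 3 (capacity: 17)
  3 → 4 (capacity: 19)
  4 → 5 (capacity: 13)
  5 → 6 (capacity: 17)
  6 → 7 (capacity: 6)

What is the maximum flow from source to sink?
Maximum flow = 6

Max flow: 6

Flow assignment:
  0 → 1: 6/13
  1 → 2: 6/16
  2 → 3: 6/17
  3 → 4: 6/19
  4 → 5: 6/13
  5 → 6: 6/17
  6 → 7: 6/6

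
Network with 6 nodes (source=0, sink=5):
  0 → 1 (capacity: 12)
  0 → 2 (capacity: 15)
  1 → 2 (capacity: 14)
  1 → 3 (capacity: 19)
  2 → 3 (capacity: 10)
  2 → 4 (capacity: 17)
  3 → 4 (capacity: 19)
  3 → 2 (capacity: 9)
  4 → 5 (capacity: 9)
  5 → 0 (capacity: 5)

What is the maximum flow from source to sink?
Maximum flow = 9

Max flow: 9

Flow assignment:
  0 → 1: 9/12
  1 → 2: 9/14
  2 → 4: 9/17
  4 → 5: 9/9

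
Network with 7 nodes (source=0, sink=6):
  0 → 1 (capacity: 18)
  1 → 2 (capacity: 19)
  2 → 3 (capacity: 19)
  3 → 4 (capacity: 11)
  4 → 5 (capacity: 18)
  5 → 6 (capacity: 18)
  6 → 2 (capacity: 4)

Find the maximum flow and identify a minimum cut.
Max flow = 11, Min cut edges: (3,4)

Maximum flow: 11
Minimum cut: (3,4)
Partition: S = [0, 1, 2, 3], T = [4, 5, 6]

Max-flow min-cut theorem verified: both equal 11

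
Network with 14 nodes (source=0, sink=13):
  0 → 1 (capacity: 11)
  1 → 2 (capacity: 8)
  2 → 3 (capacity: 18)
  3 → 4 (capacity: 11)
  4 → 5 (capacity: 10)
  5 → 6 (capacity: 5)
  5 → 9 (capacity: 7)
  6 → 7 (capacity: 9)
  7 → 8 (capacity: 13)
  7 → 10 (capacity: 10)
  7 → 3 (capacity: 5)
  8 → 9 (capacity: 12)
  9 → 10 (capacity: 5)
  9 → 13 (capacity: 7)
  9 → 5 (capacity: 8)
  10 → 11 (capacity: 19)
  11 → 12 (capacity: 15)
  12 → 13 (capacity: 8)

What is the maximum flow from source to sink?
Maximum flow = 8

Max flow: 8

Flow assignment:
  0 → 1: 8/11
  1 → 2: 8/8
  2 → 3: 8/18
  3 → 4: 8/11
  4 → 5: 8/10
  5 → 6: 1/5
  5 → 9: 7/7
  6 → 7: 1/9
  7 → 10: 1/10
  9 → 13: 7/7
  10 → 11: 1/19
  11 → 12: 1/15
  12 → 13: 1/8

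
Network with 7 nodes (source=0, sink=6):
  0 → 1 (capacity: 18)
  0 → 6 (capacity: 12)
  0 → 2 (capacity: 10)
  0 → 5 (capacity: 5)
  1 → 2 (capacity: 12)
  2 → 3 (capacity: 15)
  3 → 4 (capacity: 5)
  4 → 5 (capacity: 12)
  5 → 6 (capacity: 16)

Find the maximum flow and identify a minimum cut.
Max flow = 22, Min cut edges: (0,6), (0,5), (3,4)

Maximum flow: 22
Minimum cut: (0,6), (0,5), (3,4)
Partition: S = [0, 1, 2, 3], T = [4, 5, 6]

Max-flow min-cut theorem verified: both equal 22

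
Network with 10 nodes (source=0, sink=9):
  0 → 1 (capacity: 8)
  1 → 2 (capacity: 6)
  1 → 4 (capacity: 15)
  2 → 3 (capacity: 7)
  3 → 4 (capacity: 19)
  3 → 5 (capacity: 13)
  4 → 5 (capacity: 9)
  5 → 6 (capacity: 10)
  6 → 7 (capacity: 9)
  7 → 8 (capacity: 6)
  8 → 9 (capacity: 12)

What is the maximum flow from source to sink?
Maximum flow = 6

Max flow: 6

Flow assignment:
  0 → 1: 6/8
  1 → 4: 6/15
  4 → 5: 6/9
  5 → 6: 6/10
  6 → 7: 6/9
  7 → 8: 6/6
  8 → 9: 6/12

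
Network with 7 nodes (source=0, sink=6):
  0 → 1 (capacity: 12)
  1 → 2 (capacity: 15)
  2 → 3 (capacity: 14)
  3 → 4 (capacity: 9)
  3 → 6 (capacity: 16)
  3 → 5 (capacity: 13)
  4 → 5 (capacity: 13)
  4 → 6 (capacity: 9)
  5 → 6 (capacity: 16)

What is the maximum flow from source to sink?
Maximum flow = 12

Max flow: 12

Flow assignment:
  0 → 1: 12/12
  1 → 2: 12/15
  2 → 3: 12/14
  3 → 6: 12/16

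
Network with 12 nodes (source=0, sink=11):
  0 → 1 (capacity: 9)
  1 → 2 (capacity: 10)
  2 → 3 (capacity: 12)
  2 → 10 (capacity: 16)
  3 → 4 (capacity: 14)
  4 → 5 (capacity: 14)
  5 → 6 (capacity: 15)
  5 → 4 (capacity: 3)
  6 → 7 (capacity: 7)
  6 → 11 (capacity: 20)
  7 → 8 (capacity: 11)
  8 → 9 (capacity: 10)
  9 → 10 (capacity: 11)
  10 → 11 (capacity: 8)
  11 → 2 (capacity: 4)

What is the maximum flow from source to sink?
Maximum flow = 9

Max flow: 9

Flow assignment:
  0 → 1: 9/9
  1 → 2: 9/10
  2 → 3: 1/12
  2 → 10: 8/16
  3 → 4: 1/14
  4 → 5: 1/14
  5 → 6: 1/15
  6 → 11: 1/20
  10 → 11: 8/8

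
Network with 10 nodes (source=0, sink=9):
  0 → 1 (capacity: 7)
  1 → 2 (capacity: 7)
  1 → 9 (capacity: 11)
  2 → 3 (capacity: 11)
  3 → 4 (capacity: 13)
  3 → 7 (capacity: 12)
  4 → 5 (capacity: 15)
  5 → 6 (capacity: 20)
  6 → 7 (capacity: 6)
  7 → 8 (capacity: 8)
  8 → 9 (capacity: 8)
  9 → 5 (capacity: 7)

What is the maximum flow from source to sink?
Maximum flow = 7

Max flow: 7

Flow assignment:
  0 → 1: 7/7
  1 → 9: 7/11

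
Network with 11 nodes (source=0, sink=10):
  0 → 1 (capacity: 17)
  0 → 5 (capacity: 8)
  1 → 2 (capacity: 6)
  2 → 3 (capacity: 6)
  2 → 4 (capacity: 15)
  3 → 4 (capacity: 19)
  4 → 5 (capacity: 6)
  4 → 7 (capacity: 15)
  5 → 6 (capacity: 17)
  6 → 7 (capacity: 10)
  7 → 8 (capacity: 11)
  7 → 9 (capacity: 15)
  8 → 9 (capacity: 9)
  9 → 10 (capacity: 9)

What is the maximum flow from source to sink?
Maximum flow = 9

Max flow: 9

Flow assignment:
  0 → 1: 6/17
  0 → 5: 3/8
  1 → 2: 6/6
  2 → 4: 6/15
  4 → 5: 5/6
  4 → 7: 1/15
  5 → 6: 8/17
  6 → 7: 8/10
  7 → 9: 9/15
  9 → 10: 9/9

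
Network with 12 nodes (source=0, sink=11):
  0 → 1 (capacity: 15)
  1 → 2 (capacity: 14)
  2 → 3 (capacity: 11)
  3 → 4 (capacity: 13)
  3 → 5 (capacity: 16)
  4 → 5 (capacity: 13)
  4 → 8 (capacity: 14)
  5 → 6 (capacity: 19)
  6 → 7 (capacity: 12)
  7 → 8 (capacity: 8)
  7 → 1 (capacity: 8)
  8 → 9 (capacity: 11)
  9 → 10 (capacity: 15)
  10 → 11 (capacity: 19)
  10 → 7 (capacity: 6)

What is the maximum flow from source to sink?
Maximum flow = 11

Max flow: 11

Flow assignment:
  0 → 1: 11/15
  1 → 2: 11/14
  2 → 3: 11/11
  3 → 4: 11/13
  4 → 8: 11/14
  8 → 9: 11/11
  9 → 10: 11/15
  10 → 11: 11/19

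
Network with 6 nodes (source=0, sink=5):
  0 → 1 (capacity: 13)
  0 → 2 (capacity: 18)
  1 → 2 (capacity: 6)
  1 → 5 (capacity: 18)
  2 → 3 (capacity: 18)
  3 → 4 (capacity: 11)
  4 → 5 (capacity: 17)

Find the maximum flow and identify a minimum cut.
Max flow = 24, Min cut edges: (0,1), (3,4)

Maximum flow: 24
Minimum cut: (0,1), (3,4)
Partition: S = [0, 2, 3], T = [1, 4, 5]

Max-flow min-cut theorem verified: both equal 24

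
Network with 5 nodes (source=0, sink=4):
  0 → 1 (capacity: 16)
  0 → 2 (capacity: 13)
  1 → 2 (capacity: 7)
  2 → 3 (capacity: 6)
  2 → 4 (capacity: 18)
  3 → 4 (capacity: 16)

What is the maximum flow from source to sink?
Maximum flow = 20

Max flow: 20

Flow assignment:
  0 → 1: 7/16
  0 → 2: 13/13
  1 → 2: 7/7
  2 → 3: 2/6
  2 → 4: 18/18
  3 → 4: 2/16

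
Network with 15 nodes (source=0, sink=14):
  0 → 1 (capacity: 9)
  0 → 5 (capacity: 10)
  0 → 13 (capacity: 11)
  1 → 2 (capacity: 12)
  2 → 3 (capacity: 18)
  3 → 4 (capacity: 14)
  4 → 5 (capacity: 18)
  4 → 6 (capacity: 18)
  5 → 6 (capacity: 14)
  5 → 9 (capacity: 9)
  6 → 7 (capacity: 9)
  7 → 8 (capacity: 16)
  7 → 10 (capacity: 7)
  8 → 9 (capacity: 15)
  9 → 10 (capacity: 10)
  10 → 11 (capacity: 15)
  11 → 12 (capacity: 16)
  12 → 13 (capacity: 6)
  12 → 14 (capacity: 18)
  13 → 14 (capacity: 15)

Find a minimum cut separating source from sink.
Min cut value = 26, edges: (0,13), (10,11)

Min cut value: 26
Partition: S = [0, 1, 2, 3, 4, 5, 6, 7, 8, 9, 10], T = [11, 12, 13, 14]
Cut edges: (0,13), (10,11)

By max-flow min-cut theorem, max flow = min cut = 26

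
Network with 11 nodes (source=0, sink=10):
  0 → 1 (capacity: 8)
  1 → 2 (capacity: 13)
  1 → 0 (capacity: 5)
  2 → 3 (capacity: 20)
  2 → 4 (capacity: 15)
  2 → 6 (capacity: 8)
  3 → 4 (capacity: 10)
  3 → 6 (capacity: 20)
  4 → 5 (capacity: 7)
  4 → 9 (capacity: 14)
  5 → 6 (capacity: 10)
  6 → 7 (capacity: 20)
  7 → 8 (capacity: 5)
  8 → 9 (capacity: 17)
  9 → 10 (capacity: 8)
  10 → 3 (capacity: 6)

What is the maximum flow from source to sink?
Maximum flow = 8

Max flow: 8

Flow assignment:
  0 → 1: 8/8
  1 → 2: 8/13
  2 → 4: 8/15
  4 → 9: 8/14
  9 → 10: 8/8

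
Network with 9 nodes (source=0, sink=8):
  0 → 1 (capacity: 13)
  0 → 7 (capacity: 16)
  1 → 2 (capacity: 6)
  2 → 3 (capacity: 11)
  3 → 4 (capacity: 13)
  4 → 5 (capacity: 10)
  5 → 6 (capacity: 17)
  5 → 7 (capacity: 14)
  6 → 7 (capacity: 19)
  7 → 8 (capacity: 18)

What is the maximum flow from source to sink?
Maximum flow = 18

Max flow: 18

Flow assignment:
  0 → 1: 6/13
  0 → 7: 12/16
  1 → 2: 6/6
  2 → 3: 6/11
  3 → 4: 6/13
  4 → 5: 6/10
  5 → 7: 6/14
  7 → 8: 18/18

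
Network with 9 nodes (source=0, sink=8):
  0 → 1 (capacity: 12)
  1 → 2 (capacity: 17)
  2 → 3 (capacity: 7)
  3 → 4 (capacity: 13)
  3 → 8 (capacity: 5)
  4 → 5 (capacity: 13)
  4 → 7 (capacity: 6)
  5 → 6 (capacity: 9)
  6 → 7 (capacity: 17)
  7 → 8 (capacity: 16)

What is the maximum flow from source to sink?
Maximum flow = 7

Max flow: 7

Flow assignment:
  0 → 1: 7/12
  1 → 2: 7/17
  2 → 3: 7/7
  3 → 4: 2/13
  3 → 8: 5/5
  4 → 7: 2/6
  7 → 8: 2/16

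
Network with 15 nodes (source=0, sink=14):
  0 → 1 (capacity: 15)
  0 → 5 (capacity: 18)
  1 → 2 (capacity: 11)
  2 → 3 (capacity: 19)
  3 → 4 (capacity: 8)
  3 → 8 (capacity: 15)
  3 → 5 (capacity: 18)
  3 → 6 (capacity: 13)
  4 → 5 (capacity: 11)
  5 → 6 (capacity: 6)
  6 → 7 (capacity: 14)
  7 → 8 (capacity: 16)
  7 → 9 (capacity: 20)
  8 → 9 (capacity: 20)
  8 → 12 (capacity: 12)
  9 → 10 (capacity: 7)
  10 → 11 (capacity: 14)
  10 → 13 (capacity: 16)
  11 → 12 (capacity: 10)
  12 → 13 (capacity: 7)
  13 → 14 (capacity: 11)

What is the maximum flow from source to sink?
Maximum flow = 11

Max flow: 11

Flow assignment:
  0 → 1: 11/15
  1 → 2: 11/11
  2 → 3: 11/19
  3 → 8: 8/15
  3 → 5: 3/18
  5 → 6: 3/6
  6 → 7: 3/14
  7 → 8: 3/16
  8 → 9: 4/20
  8 → 12: 7/12
  9 → 10: 4/7
  10 → 13: 4/16
  12 → 13: 7/7
  13 → 14: 11/11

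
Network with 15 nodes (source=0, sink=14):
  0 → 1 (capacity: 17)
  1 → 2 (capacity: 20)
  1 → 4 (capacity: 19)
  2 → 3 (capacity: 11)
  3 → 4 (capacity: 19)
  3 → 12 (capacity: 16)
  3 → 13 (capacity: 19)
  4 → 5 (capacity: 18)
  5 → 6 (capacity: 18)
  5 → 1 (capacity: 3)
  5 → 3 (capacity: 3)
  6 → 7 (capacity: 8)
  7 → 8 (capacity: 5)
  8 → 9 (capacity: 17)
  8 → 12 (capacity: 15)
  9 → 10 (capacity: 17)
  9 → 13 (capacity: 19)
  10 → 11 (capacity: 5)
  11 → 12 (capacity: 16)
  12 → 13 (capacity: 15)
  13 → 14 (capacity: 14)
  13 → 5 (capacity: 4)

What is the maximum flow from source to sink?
Maximum flow = 14

Max flow: 14

Flow assignment:
  0 → 1: 14/17
  1 → 2: 11/20
  1 → 4: 6/19
  2 → 3: 11/11
  3 → 13: 11/19
  4 → 5: 6/18
  5 → 6: 3/18
  5 → 1: 3/3
  6 → 7: 3/8
  7 → 8: 3/5
  8 → 9: 3/17
  9 → 13: 3/19
  13 → 14: 14/14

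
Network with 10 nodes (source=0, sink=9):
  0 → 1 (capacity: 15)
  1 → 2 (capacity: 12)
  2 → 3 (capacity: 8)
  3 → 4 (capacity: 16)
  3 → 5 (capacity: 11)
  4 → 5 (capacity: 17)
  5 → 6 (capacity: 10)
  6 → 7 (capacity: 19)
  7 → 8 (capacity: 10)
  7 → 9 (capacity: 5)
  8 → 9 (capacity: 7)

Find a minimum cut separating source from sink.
Min cut value = 8, edges: (2,3)

Min cut value: 8
Partition: S = [0, 1, 2], T = [3, 4, 5, 6, 7, 8, 9]
Cut edges: (2,3)

By max-flow min-cut theorem, max flow = min cut = 8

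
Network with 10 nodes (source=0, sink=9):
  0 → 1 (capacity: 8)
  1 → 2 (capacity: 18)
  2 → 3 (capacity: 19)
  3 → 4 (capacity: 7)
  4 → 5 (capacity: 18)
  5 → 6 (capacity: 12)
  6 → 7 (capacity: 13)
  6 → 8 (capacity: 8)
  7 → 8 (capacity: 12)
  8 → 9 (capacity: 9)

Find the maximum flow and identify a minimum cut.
Max flow = 7, Min cut edges: (3,4)

Maximum flow: 7
Minimum cut: (3,4)
Partition: S = [0, 1, 2, 3], T = [4, 5, 6, 7, 8, 9]

Max-flow min-cut theorem verified: both equal 7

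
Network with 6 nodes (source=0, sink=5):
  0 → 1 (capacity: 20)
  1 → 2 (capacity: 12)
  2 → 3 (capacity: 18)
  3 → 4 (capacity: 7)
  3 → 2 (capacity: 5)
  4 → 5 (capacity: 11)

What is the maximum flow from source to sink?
Maximum flow = 7

Max flow: 7

Flow assignment:
  0 → 1: 7/20
  1 → 2: 7/12
  2 → 3: 7/18
  3 → 4: 7/7
  4 → 5: 7/11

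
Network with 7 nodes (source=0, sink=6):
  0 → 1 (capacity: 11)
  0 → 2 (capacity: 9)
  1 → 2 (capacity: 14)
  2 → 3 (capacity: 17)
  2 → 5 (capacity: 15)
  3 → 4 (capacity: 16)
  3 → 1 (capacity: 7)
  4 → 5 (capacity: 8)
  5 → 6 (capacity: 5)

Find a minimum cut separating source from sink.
Min cut value = 5, edges: (5,6)

Min cut value: 5
Partition: S = [0, 1, 2, 3, 4, 5], T = [6]
Cut edges: (5,6)

By max-flow min-cut theorem, max flow = min cut = 5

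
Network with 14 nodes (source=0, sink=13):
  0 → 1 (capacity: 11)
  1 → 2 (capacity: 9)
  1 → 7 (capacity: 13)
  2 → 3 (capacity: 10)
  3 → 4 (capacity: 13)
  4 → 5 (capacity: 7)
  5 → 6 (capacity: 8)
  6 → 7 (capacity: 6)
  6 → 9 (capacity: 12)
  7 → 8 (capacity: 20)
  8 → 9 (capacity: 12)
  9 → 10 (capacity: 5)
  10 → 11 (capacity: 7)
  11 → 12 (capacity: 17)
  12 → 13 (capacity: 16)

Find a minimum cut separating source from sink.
Min cut value = 5, edges: (9,10)

Min cut value: 5
Partition: S = [0, 1, 2, 3, 4, 5, 6, 7, 8, 9], T = [10, 11, 12, 13]
Cut edges: (9,10)

By max-flow min-cut theorem, max flow = min cut = 5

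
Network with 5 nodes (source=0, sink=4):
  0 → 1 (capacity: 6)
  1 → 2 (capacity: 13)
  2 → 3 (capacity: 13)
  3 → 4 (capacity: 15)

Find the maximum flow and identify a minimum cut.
Max flow = 6, Min cut edges: (0,1)

Maximum flow: 6
Minimum cut: (0,1)
Partition: S = [0], T = [1, 2, 3, 4]

Max-flow min-cut theorem verified: both equal 6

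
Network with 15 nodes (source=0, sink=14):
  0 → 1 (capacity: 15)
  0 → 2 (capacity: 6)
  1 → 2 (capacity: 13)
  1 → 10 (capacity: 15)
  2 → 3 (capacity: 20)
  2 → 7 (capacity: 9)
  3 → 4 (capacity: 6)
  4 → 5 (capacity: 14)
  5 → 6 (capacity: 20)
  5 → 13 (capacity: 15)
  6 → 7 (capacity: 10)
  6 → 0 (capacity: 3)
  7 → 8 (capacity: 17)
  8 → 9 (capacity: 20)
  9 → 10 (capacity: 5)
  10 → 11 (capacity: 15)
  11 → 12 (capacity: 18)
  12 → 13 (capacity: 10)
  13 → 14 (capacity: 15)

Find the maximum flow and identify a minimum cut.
Max flow = 15, Min cut edges: (13,14)

Maximum flow: 15
Minimum cut: (13,14)
Partition: S = [0, 1, 2, 3, 4, 5, 6, 7, 8, 9, 10, 11, 12, 13], T = [14]

Max-flow min-cut theorem verified: both equal 15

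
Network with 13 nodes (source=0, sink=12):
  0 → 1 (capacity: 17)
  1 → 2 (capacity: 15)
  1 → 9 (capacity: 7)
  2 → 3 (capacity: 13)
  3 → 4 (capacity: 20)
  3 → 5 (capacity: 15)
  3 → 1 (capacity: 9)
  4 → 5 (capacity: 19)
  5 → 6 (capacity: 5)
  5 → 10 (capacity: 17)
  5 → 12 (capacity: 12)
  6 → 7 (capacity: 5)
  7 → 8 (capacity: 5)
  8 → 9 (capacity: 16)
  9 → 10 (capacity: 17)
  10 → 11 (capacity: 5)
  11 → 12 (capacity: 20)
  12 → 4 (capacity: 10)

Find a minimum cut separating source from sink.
Min cut value = 17, edges: (5,12), (10,11)

Min cut value: 17
Partition: S = [0, 1, 2, 3, 4, 5, 6, 7, 8, 9, 10], T = [11, 12]
Cut edges: (5,12), (10,11)

By max-flow min-cut theorem, max flow = min cut = 17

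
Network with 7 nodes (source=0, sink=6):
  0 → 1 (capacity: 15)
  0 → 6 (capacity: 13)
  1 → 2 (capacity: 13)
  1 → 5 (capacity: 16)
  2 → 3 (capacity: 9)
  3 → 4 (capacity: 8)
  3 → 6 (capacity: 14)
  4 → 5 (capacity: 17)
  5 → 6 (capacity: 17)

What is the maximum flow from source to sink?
Maximum flow = 28

Max flow: 28

Flow assignment:
  0 → 1: 15/15
  0 → 6: 13/13
  1 → 5: 15/16
  5 → 6: 15/17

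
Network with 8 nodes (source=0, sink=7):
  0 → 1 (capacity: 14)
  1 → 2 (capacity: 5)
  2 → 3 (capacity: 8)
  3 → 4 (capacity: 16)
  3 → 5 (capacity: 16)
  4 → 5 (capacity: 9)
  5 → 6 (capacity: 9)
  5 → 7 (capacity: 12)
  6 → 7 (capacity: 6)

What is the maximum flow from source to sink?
Maximum flow = 5

Max flow: 5

Flow assignment:
  0 → 1: 5/14
  1 → 2: 5/5
  2 → 3: 5/8
  3 → 5: 5/16
  5 → 7: 5/12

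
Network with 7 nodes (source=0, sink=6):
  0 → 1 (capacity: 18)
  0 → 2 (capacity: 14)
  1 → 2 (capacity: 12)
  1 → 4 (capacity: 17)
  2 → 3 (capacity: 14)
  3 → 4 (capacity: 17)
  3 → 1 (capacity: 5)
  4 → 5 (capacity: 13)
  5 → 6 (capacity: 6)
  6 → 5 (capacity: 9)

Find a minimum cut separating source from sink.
Min cut value = 6, edges: (5,6)

Min cut value: 6
Partition: S = [0, 1, 2, 3, 4, 5], T = [6]
Cut edges: (5,6)

By max-flow min-cut theorem, max flow = min cut = 6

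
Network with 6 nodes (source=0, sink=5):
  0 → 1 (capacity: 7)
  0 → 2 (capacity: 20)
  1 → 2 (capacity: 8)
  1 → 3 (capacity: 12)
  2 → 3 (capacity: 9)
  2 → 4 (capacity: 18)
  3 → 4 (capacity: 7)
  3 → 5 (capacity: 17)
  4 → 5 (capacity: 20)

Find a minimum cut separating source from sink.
Min cut value = 27, edges: (0,1), (0,2)

Min cut value: 27
Partition: S = [0], T = [1, 2, 3, 4, 5]
Cut edges: (0,1), (0,2)

By max-flow min-cut theorem, max flow = min cut = 27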